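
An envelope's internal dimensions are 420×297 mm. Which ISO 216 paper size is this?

Aspect ratio 420/297 ≈ 1.414 — close to the ISO √2 ≈ 1.414.
In the A-series (A0 area = 1 m²): A3 = 297 × 420 mm.

A3 (297 × 420 mm)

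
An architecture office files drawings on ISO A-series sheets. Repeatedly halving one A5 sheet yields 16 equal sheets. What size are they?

16 = 2^4, so 4 halving steps.
A5 → A6 → … → A9 after 4 steps.

A9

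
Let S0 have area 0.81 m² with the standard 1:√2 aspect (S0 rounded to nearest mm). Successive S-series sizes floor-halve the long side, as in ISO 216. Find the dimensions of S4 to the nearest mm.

Let S0's short side be w mm. w · w√2 = 0.81 m² = 810,000 mm², so w ≈ 756.8 mm and w√2 ≈ 1070.3 mm → S0 = 757 × 1070 mm.
S1: ⌊1070/2⌋ × 757 = 535 × 757 mm
S2: ⌊757/2⌋ × 535 = 378 × 535 mm
S3: ⌊535/2⌋ × 378 = 267 × 378 mm
S4: ⌊378/2⌋ × 267 = 189 × 267 mm

189 × 267 mm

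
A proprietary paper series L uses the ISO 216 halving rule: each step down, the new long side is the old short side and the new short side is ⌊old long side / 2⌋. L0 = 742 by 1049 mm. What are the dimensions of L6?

L1 = 524 × 742 mm (from L0 by 1 halving).
L2: ⌊742/2⌋ × 524 = 371 × 524 mm
L3: ⌊524/2⌋ × 371 = 262 × 371 mm
L4: ⌊371/2⌋ × 262 = 185 × 262 mm
L5: ⌊262/2⌋ × 185 = 131 × 185 mm
L6: ⌊185/2⌋ × 131 = 92 × 131 mm

92 × 131 mm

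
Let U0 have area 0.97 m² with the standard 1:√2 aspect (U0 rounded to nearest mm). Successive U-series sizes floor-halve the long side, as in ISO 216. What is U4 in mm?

207 × 292 mm

Let U0's short side be w mm. w · w√2 = 0.97 m² = 970,000 mm², so w ≈ 828.2 mm and w√2 ≈ 1171.2 mm → U0 = 828 × 1171 mm.
U1: ⌊1171/2⌋ × 828 = 585 × 828 mm
U2: ⌊828/2⌋ × 585 = 414 × 585 mm
U3: ⌊585/2⌋ × 414 = 292 × 414 mm
U4: ⌊414/2⌋ × 292 = 207 × 292 mm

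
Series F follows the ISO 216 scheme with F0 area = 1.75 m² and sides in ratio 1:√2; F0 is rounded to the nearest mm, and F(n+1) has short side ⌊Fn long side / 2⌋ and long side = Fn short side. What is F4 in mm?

278 × 393 mm

Let F0's short side be w mm. w · w√2 = 1.75 m² = 1,750,000 mm², so w ≈ 1112.4 mm and w√2 ≈ 1573.2 mm → F0 = 1112 × 1573 mm.
F1: ⌊1573/2⌋ × 1112 = 786 × 1112 mm
F2: ⌊1112/2⌋ × 786 = 556 × 786 mm
F3: ⌊786/2⌋ × 556 = 393 × 556 mm
F4: ⌊556/2⌋ × 393 = 278 × 393 mm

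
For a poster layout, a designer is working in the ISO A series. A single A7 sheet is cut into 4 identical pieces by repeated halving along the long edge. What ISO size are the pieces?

A9

4 = 2^2, so 2 halving steps.
A7 → A8 → … → A9 after 2 steps.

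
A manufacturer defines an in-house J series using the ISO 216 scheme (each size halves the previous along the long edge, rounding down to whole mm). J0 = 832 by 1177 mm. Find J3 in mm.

294 × 416 mm

J1 = 588 × 832 mm (from J0 by 1 halving).
J2: ⌊832/2⌋ × 588 = 416 × 588 mm
J3: ⌊588/2⌋ × 416 = 294 × 416 mm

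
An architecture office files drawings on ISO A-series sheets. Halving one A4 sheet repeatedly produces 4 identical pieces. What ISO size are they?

A6

4 = 2^2, so 2 halving steps.
A4 → A5 → … → A6 after 2 steps.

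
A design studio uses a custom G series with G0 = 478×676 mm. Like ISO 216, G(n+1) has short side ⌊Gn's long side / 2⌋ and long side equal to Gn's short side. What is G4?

119 × 169 mm

G1: ⌊676/2⌋ × 478 = 338 × 478 mm
G2: ⌊478/2⌋ × 338 = 239 × 338 mm
G3: ⌊338/2⌋ × 239 = 169 × 239 mm
G4: ⌊239/2⌋ × 169 = 119 × 169 mm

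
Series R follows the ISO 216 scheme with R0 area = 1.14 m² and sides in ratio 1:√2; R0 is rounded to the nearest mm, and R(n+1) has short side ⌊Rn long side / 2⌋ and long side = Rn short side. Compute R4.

Let R0's short side be w mm. w · w√2 = 1.14 m² = 1,140,000 mm², so w ≈ 897.8 mm and w√2 ≈ 1269.7 mm → R0 = 898 × 1270 mm.
R1: ⌊1270/2⌋ × 898 = 635 × 898 mm
R2: ⌊898/2⌋ × 635 = 449 × 635 mm
R3: ⌊635/2⌋ × 449 = 317 × 449 mm
R4: ⌊449/2⌋ × 317 = 224 × 317 mm

224 × 317 mm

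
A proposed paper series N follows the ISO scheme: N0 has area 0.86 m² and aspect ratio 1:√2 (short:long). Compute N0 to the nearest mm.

Let the short side be w mm. Then w · w√2 = 0.86 m² = 860,000 mm².
w² = 860,000/√2, so w ≈ 779.8 mm; long side = w√2 ≈ 1102.8 mm.

780 × 1103 mm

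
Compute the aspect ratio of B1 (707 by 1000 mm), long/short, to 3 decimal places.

1000 / 707 = 1.414
Matches √2 ≈ 1.414 — the ISO 216 defining ratio.

1.414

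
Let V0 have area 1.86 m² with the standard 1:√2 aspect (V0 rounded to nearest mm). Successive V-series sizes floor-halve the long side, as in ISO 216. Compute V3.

Let V0's short side be w mm. w · w√2 = 1.86 m² = 1,860,000 mm², so w ≈ 1146.8 mm and w√2 ≈ 1621.9 mm → V0 = 1147 × 1622 mm.
V1: ⌊1622/2⌋ × 1147 = 811 × 1147 mm
V2: ⌊1147/2⌋ × 811 = 573 × 811 mm
V3: ⌊811/2⌋ × 573 = 405 × 573 mm

405 × 573 mm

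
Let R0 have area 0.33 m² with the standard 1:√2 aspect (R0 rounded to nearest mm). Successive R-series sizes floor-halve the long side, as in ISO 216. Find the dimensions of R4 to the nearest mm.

120 × 170 mm

Let R0's short side be w mm. w · w√2 = 0.33 m² = 330,000 mm², so w ≈ 483.1 mm and w√2 ≈ 683.1 mm → R0 = 483 × 683 mm.
R1: ⌊683/2⌋ × 483 = 341 × 483 mm
R2: ⌊483/2⌋ × 341 = 241 × 341 mm
R3: ⌊341/2⌋ × 241 = 170 × 241 mm
R4: ⌊241/2⌋ × 170 = 120 × 170 mm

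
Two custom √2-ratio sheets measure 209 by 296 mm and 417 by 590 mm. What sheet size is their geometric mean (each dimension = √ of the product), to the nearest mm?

295 × 418 mm

Short side: √(209 · 417) = √87153 ≈ 295.2 → 295 mm
Long side: √(296 · 590) = √174640 ≈ 417.9 → 418 mm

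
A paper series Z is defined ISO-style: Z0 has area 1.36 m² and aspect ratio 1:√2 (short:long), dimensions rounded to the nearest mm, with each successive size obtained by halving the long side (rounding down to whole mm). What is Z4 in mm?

245 × 346 mm

Let Z0's short side be w mm. w · w√2 = 1.36 m² = 1,360,000 mm², so w ≈ 980.6 mm and w√2 ≈ 1386.8 mm → Z0 = 981 × 1387 mm.
Z1: ⌊1387/2⌋ × 981 = 693 × 981 mm
Z2: ⌊981/2⌋ × 693 = 490 × 693 mm
Z3: ⌊693/2⌋ × 490 = 346 × 490 mm
Z4: ⌊490/2⌋ × 346 = 245 × 346 mm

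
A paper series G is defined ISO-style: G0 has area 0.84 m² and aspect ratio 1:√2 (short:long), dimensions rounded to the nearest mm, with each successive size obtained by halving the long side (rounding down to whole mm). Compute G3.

272 × 385 mm

Let G0's short side be w mm. w · w√2 = 0.84 m² = 840,000 mm², so w ≈ 770.7 mm and w√2 ≈ 1089.9 mm → G0 = 771 × 1090 mm.
G1: ⌊1090/2⌋ × 771 = 545 × 771 mm
G2: ⌊771/2⌋ × 545 = 385 × 545 mm
G3: ⌊545/2⌋ × 385 = 272 × 385 mm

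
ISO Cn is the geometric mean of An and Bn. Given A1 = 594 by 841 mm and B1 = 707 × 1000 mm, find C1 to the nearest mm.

Short side: √(594 · 707) = √419958 ≈ 648.0 → 648 mm
Long side: √(841 · 1000) = √841000 ≈ 917.1 → 917 mm

648 × 917 mm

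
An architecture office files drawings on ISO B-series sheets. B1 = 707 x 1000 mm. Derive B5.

176 × 250 mm

B2: ⌊1000/2⌋ × 707 = 500 × 707 mm
B3: ⌊707/2⌋ × 500 = 353 × 500 mm
B4: ⌊500/2⌋ × 353 = 250 × 353 mm
B5: ⌊353/2⌋ × 250 = 176 × 250 mm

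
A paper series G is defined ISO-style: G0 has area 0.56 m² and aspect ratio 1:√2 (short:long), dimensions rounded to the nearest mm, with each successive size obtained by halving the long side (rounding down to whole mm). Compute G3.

Let G0's short side be w mm. w · w√2 = 0.56 m² = 560,000 mm², so w ≈ 629.3 mm and w√2 ≈ 889.9 mm → G0 = 629 × 890 mm.
G1: ⌊890/2⌋ × 629 = 445 × 629 mm
G2: ⌊629/2⌋ × 445 = 314 × 445 mm
G3: ⌊445/2⌋ × 314 = 222 × 314 mm

222 × 314 mm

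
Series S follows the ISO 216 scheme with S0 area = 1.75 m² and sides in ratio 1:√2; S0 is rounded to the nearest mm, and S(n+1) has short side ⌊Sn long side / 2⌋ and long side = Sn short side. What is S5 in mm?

196 × 278 mm

Let S0's short side be w mm. w · w√2 = 1.75 m² = 1,750,000 mm², so w ≈ 1112.4 mm and w√2 ≈ 1573.2 mm → S0 = 1112 × 1573 mm.
S1: ⌊1573/2⌋ × 1112 = 786 × 1112 mm
S2: ⌊1112/2⌋ × 786 = 556 × 786 mm
S3: ⌊786/2⌋ × 556 = 393 × 556 mm
S4: ⌊556/2⌋ × 393 = 278 × 393 mm
S5: ⌊393/2⌋ × 278 = 196 × 278 mm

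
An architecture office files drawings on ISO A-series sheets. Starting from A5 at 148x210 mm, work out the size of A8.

52 × 74 mm

A6: ⌊210/2⌋ × 148 = 105 × 148 mm
A7: ⌊148/2⌋ × 105 = 74 × 105 mm
A8: ⌊105/2⌋ × 74 = 52 × 74 mm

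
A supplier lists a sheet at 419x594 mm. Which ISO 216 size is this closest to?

Aspect ratio 594/419 ≈ 1.418 — close to the ISO √2 ≈ 1.414.
In the A-series (A0 area = 1 m²): A2 = 420 × 594 mm.
Off by 1 mm total — nearest standard size.

A2 (420 × 594 mm)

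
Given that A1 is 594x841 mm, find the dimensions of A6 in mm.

105 × 148 mm

A2: ⌊841/2⌋ × 594 = 420 × 594 mm
A3: ⌊594/2⌋ × 420 = 297 × 420 mm
A4: ⌊420/2⌋ × 297 = 210 × 297 mm
A5: ⌊297/2⌋ × 210 = 148 × 210 mm
A6: ⌊210/2⌋ × 148 = 105 × 148 mm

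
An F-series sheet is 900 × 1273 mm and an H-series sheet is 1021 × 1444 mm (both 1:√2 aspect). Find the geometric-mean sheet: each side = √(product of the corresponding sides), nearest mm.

Short side: √(900 · 1021) = √918900 ≈ 958.6 → 959 mm
Long side: √(1273 · 1444) = √1838212 ≈ 1355.8 → 1356 mm

959 × 1356 mm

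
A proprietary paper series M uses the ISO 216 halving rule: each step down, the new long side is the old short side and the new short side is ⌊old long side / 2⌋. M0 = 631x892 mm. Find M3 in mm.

223 × 315 mm

M1: ⌊892/2⌋ × 631 = 446 × 631 mm
M2: ⌊631/2⌋ × 446 = 315 × 446 mm
M3: ⌊446/2⌋ × 315 = 223 × 315 mm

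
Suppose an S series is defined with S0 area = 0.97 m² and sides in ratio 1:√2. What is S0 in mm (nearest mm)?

828 × 1171 mm

Let the short side be w mm. Then w · w√2 = 0.97 m² = 970,000 mm².
w² = 970,000/√2, so w ≈ 828.2 mm; long side = w√2 ≈ 1171.2 mm.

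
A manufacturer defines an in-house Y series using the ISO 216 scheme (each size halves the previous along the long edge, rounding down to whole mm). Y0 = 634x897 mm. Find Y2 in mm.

Y1: ⌊897/2⌋ × 634 = 448 × 634 mm
Y2: ⌊634/2⌋ × 448 = 317 × 448 mm

317 × 448 mm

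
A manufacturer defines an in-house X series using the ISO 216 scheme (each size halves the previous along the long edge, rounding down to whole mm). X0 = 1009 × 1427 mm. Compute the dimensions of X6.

X1: ⌊1427/2⌋ × 1009 = 713 × 1009 mm
X2: ⌊1009/2⌋ × 713 = 504 × 713 mm
X3: ⌊713/2⌋ × 504 = 356 × 504 mm
X4: ⌊504/2⌋ × 356 = 252 × 356 mm
X5: ⌊356/2⌋ × 252 = 178 × 252 mm
X6: ⌊252/2⌋ × 178 = 126 × 178 mm

126 × 178 mm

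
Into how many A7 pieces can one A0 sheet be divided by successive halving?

A0 = 841 × 1189 mm; A7 = 74 × 105 mm.
Each halving step doubles the count; 7 steps from A0 to A7.
2^7 = 128.

128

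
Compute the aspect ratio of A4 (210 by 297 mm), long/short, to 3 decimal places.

1.414

297 / 210 = 1.414
Matches √2 ≈ 1.414 — the ISO 216 defining ratio.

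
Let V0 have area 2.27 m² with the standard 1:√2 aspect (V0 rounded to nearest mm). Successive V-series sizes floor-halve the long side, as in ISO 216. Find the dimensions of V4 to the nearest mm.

Let V0's short side be w mm. w · w√2 = 2.27 m² = 2,270,000 mm², so w ≈ 1266.9 mm and w√2 ≈ 1791.7 mm → V0 = 1267 × 1792 mm.
V1: ⌊1792/2⌋ × 1267 = 896 × 1267 mm
V2: ⌊1267/2⌋ × 896 = 633 × 896 mm
V3: ⌊896/2⌋ × 633 = 448 × 633 mm
V4: ⌊633/2⌋ × 448 = 316 × 448 mm

316 × 448 mm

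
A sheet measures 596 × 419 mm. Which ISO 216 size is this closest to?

A2 (420 × 594 mm)

Aspect ratio 596/419 ≈ 1.422 — close to the ISO √2 ≈ 1.414.
In the A-series (A0 area = 1 m²): A2 = 420 × 594 mm.
Off by 3 mm total — nearest standard size.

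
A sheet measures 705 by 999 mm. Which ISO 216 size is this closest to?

Aspect ratio 999/705 ≈ 1.417 — close to the ISO √2 ≈ 1.414.
In the B-series (B0 = 1000 × 1414 mm): B1 = 707 × 1000 mm.
Off by 3 mm total — nearest standard size.

B1 (707 × 1000 mm)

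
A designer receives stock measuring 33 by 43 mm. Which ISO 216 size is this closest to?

Aspect ratio 43/33 ≈ 1.303 (ISO target is √2 ≈ 1.414).
In the B-series (B0 = 1000 × 1414 mm): B10 = 31 × 44 mm.
Off by 3 mm total — nearest standard size.

B10 (31 × 44 mm)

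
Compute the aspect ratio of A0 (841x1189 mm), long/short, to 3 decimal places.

1.414

1189 / 841 = 1.414
Matches √2 ≈ 1.414 — the ISO 216 defining ratio.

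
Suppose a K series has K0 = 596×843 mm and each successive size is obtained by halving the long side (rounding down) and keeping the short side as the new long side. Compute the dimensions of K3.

210 × 298 mm

K1: ⌊843/2⌋ × 596 = 421 × 596 mm
K2: ⌊596/2⌋ × 421 = 298 × 421 mm
K3: ⌊421/2⌋ × 298 = 210 × 298 mm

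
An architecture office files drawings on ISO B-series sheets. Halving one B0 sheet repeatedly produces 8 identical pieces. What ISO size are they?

8 = 2^3, so 3 halving steps.
B0 → B1 → … → B3 after 3 steps.

B3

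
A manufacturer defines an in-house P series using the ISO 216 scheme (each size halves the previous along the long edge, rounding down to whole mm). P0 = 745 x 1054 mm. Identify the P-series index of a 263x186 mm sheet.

P4

P0: 745 × 1054 mm
P1: 527 × 745 mm
P2: 372 × 527 mm
P3: 263 × 372 mm
P4: 186 × 263 mm
P5: 131 × 186 mm
→ matches P4.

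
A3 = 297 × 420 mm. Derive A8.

A4: ⌊420/2⌋ × 297 = 210 × 297 mm
A5: ⌊297/2⌋ × 210 = 148 × 210 mm
A6: ⌊210/2⌋ × 148 = 105 × 148 mm
A7: ⌊148/2⌋ × 105 = 74 × 105 mm
A8: ⌊105/2⌋ × 74 = 52 × 74 mm

52 × 74 mm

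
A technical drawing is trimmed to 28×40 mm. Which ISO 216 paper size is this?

Aspect ratio 40/28 ≈ 1.429 — close to the ISO √2 ≈ 1.414.
In the C-series (envelope sizes, between A and B): C10 = 28 × 40 mm.

C10 (28 × 40 mm)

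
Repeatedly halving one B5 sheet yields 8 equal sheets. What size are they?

B8

8 = 2^3, so 3 halving steps.
B5 → B6 → … → B8 after 3 steps.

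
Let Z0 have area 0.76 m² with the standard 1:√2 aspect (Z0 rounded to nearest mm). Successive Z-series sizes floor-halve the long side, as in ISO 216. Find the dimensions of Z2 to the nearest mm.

Let Z0's short side be w mm. w · w√2 = 0.76 m² = 760,000 mm², so w ≈ 733.1 mm and w√2 ≈ 1036.7 mm → Z0 = 733 × 1037 mm.
Z1: ⌊1037/2⌋ × 733 = 518 × 733 mm
Z2: ⌊733/2⌋ × 518 = 366 × 518 mm

366 × 518 mm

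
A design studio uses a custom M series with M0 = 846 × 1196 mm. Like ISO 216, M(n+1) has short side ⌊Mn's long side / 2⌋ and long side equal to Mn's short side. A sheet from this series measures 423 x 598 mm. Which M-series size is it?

M0: 846 × 1196 mm
M1: 598 × 846 mm
M2: 423 × 598 mm
M3: 299 × 423 mm
→ matches M2.

M2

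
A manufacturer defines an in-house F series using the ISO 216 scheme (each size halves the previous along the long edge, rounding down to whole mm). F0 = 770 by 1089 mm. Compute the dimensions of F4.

F1: ⌊1089/2⌋ × 770 = 544 × 770 mm
F2: ⌊770/2⌋ × 544 = 385 × 544 mm
F3: ⌊544/2⌋ × 385 = 272 × 385 mm
F4: ⌊385/2⌋ × 272 = 192 × 272 mm

192 × 272 mm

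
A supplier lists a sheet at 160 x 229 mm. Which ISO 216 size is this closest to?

Aspect ratio 229/160 ≈ 1.431 (ISO target is √2 ≈ 1.414).
In the C-series (envelope sizes, between A and B): C5 = 162 × 229 mm.
Off by 2 mm total — nearest standard size.

C5 (162 × 229 mm)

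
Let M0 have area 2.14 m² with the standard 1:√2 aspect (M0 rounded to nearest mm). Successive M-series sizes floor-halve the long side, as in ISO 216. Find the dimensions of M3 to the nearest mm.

435 × 615 mm

Let M0's short side be w mm. w · w√2 = 2.14 m² = 2,140,000 mm², so w ≈ 1230.1 mm and w√2 ≈ 1739.7 mm → M0 = 1230 × 1740 mm.
M1: ⌊1740/2⌋ × 1230 = 870 × 1230 mm
M2: ⌊1230/2⌋ × 870 = 615 × 870 mm
M3: ⌊870/2⌋ × 615 = 435 × 615 mm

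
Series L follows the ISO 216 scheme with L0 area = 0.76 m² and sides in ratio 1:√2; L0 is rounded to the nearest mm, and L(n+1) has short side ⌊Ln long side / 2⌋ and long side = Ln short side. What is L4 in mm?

Let L0's short side be w mm. w · w√2 = 0.76 m² = 760,000 mm², so w ≈ 733.1 mm and w√2 ≈ 1036.7 mm → L0 = 733 × 1037 mm.
L1: ⌊1037/2⌋ × 733 = 518 × 733 mm
L2: ⌊733/2⌋ × 518 = 366 × 518 mm
L3: ⌊518/2⌋ × 366 = 259 × 366 mm
L4: ⌊366/2⌋ × 259 = 183 × 259 mm

183 × 259 mm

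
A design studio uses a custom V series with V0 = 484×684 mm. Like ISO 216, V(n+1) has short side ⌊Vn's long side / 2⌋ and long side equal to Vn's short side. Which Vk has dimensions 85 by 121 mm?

V0: 484 × 684 mm
V1: 342 × 484 mm
V2: 242 × 342 mm
V3: 171 × 242 mm
V4: 121 × 171 mm
V5: 85 × 121 mm
V6: 60 × 85 mm
→ matches V5.

V5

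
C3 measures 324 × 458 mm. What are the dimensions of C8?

C4: ⌊458/2⌋ × 324 = 229 × 324 mm
C5: ⌊324/2⌋ × 229 = 162 × 229 mm
C6: ⌊229/2⌋ × 162 = 114 × 162 mm
C7: ⌊162/2⌋ × 114 = 81 × 114 mm
C8: ⌊114/2⌋ × 81 = 57 × 81 mm

57 × 81 mm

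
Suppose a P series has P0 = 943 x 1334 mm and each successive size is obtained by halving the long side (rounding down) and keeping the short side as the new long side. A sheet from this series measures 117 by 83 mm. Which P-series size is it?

P0: 943 × 1334 mm
P1: 667 × 943 mm
P2: 471 × 667 mm
P3: 333 × 471 mm
P4: 235 × 333 mm
P5: 166 × 235 mm
P6: 117 × 166 mm
P7: 83 × 117 mm
P8: 58 × 83 mm
→ matches P7.

P7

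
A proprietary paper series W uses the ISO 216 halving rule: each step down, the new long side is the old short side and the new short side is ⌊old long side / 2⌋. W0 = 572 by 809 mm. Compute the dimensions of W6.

W1 = 404 × 572 mm (from W0 by 1 halving).
W2: ⌊572/2⌋ × 404 = 286 × 404 mm
W3: ⌊404/2⌋ × 286 = 202 × 286 mm
W4: ⌊286/2⌋ × 202 = 143 × 202 mm
W5: ⌊202/2⌋ × 143 = 101 × 143 mm
W6: ⌊143/2⌋ × 101 = 71 × 101 mm

71 × 101 mm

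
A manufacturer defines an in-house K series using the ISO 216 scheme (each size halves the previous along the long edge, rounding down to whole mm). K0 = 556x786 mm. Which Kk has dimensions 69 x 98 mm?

K0: 556 × 786 mm
K1: 393 × 556 mm
K2: 278 × 393 mm
K3: 196 × 278 mm
K4: 139 × 196 mm
K5: 98 × 139 mm
K6: 69 × 98 mm
K7: 49 × 69 mm
→ matches K6.

K6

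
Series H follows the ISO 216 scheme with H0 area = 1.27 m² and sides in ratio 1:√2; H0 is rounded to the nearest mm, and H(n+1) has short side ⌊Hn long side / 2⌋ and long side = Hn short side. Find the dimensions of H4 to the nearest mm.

237 × 335 mm

Let H0's short side be w mm. w · w√2 = 1.27 m² = 1,270,000 mm², so w ≈ 947.6 mm and w√2 ≈ 1340.2 mm → H0 = 948 × 1340 mm.
H1: ⌊1340/2⌋ × 948 = 670 × 948 mm
H2: ⌊948/2⌋ × 670 = 474 × 670 mm
H3: ⌊670/2⌋ × 474 = 335 × 474 mm
H4: ⌊474/2⌋ × 335 = 237 × 335 mm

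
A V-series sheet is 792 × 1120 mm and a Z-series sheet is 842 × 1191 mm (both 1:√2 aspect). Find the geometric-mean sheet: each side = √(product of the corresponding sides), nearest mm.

Short side: √(792 · 842) = √666864 ≈ 816.6 → 817 mm
Long side: √(1120 · 1191) = √1333920 ≈ 1155.0 → 1155 mm

817 × 1155 mm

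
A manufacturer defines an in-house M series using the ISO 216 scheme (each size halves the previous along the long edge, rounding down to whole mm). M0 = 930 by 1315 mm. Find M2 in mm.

M1: ⌊1315/2⌋ × 930 = 657 × 930 mm
M2: ⌊930/2⌋ × 657 = 465 × 657 mm

465 × 657 mm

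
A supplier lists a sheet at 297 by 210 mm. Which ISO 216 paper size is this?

A4 (210 × 297 mm)

Aspect ratio 297/210 ≈ 1.414 — close to the ISO √2 ≈ 1.414.
In the A-series (A0 area = 1 m²): A4 = 210 × 297 mm.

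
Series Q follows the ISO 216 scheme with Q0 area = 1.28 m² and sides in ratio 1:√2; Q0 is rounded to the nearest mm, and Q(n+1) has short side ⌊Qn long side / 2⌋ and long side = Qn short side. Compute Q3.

336 × 475 mm

Let Q0's short side be w mm. w · w√2 = 1.28 m² = 1,280,000 mm², so w ≈ 951.4 mm and w√2 ≈ 1345.4 mm → Q0 = 951 × 1345 mm.
Q1: ⌊1345/2⌋ × 951 = 672 × 951 mm
Q2: ⌊951/2⌋ × 672 = 475 × 672 mm
Q3: ⌊672/2⌋ × 475 = 336 × 475 mm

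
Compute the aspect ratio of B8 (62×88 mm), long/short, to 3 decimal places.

1.419

88 / 62 = 1.419
ISO 216 targets √2 ≈ 1.414; the +0.005 deviation is from mm rounding.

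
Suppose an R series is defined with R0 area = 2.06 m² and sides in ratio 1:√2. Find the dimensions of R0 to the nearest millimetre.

1207 × 1707 mm

Let the short side be w mm. Then w · w√2 = 2.06 m² = 2,060,000 mm².
w² = 2,060,000/√2, so w ≈ 1206.9 mm; long side = w√2 ≈ 1706.8 mm.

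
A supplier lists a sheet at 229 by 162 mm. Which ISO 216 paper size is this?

Aspect ratio 229/162 ≈ 1.414 — close to the ISO √2 ≈ 1.414.
In the C-series (envelope sizes, between A and B): C5 = 162 × 229 mm.

C5 (162 × 229 mm)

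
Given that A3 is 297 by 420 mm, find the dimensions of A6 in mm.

A4: ⌊420/2⌋ × 297 = 210 × 297 mm
A5: ⌊297/2⌋ × 210 = 148 × 210 mm
A6: ⌊210/2⌋ × 148 = 105 × 148 mm

105 × 148 mm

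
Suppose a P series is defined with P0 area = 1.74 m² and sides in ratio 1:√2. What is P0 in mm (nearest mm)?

1109 × 1569 mm

Let the short side be w mm. Then w · w√2 = 1.74 m² = 1,740,000 mm².
w² = 1,740,000/√2, so w ≈ 1109.2 mm; long side = w√2 ≈ 1568.7 mm.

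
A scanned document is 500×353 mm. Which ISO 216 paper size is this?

Aspect ratio 500/353 ≈ 1.416 — close to the ISO √2 ≈ 1.414.
In the B-series (B0 = 1000 × 1414 mm): B3 = 353 × 500 mm.

B3 (353 × 500 mm)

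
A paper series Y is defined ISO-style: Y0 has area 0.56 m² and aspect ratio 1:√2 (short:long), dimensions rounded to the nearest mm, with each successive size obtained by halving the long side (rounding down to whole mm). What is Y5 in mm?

Let Y0's short side be w mm. w · w√2 = 0.56 m² = 560,000 mm², so w ≈ 629.3 mm and w√2 ≈ 889.9 mm → Y0 = 629 × 890 mm.
Y1: ⌊890/2⌋ × 629 = 445 × 629 mm
Y2: ⌊629/2⌋ × 445 = 314 × 445 mm
Y3: ⌊445/2⌋ × 314 = 222 × 314 mm
Y4: ⌊314/2⌋ × 222 = 157 × 222 mm
Y5: ⌊222/2⌋ × 157 = 111 × 157 mm

111 × 157 mm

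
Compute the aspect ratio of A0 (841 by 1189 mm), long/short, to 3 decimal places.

1.414

1189 / 841 = 1.414
Matches √2 ≈ 1.414 — the ISO 216 defining ratio.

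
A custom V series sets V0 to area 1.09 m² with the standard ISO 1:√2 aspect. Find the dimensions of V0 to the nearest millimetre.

Let the short side be w mm. Then w · w√2 = 1.09 m² = 1,090,000 mm².
w² = 1,090,000/√2, so w ≈ 877.9 mm; long side = w√2 ≈ 1241.6 mm.

878 × 1242 mm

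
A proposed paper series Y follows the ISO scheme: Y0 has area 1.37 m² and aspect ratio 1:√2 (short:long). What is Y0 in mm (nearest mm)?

Let the short side be w mm. Then w · w√2 = 1.37 m² = 1,370,000 mm².
w² = 1,370,000/√2, so w ≈ 984.2 mm; long side = w√2 ≈ 1391.9 mm.

984 × 1392 mm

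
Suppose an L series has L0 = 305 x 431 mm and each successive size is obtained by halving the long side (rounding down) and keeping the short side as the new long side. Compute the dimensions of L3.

107 × 152 mm

L1: ⌊431/2⌋ × 305 = 215 × 305 mm
L2: ⌊305/2⌋ × 215 = 152 × 215 mm
L3: ⌊215/2⌋ × 152 = 107 × 152 mm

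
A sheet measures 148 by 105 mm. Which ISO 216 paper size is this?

A6 (105 × 148 mm)

Aspect ratio 148/105 ≈ 1.410 — close to the ISO √2 ≈ 1.414.
In the A-series (A0 area = 1 m²): A6 = 105 × 148 mm.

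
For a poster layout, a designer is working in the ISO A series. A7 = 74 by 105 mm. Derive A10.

26 × 37 mm

A8: ⌊105/2⌋ × 74 = 52 × 74 mm
A9: ⌊74/2⌋ × 52 = 37 × 52 mm
A10: ⌊52/2⌋ × 37 = 26 × 37 mm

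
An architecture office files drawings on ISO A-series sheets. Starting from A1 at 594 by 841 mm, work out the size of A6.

A2: ⌊841/2⌋ × 594 = 420 × 594 mm
A3: ⌊594/2⌋ × 420 = 297 × 420 mm
A4: ⌊420/2⌋ × 297 = 210 × 297 mm
A5: ⌊297/2⌋ × 210 = 148 × 210 mm
A6: ⌊210/2⌋ × 148 = 105 × 148 mm

105 × 148 mm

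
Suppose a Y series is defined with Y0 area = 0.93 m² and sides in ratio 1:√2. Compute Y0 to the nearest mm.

811 × 1147 mm

Let the short side be w mm. Then w · w√2 = 0.93 m² = 930,000 mm².
w² = 930,000/√2, so w ≈ 810.9 mm; long side = w√2 ≈ 1146.8 mm.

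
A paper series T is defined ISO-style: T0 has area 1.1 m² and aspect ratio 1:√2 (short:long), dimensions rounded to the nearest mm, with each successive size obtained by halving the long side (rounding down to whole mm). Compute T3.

311 × 441 mm

Let T0's short side be w mm. w · w√2 = 1.1 m² = 1,100,000 mm², so w ≈ 881.9 mm and w√2 ≈ 1247.3 mm → T0 = 882 × 1247 mm.
T1: ⌊1247/2⌋ × 882 = 623 × 882 mm
T2: ⌊882/2⌋ × 623 = 441 × 623 mm
T3: ⌊623/2⌋ × 441 = 311 × 441 mm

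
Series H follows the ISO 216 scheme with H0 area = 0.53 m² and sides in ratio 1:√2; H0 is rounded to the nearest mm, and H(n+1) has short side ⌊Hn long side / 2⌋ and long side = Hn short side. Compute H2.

306 × 433 mm

Let H0's short side be w mm. w · w√2 = 0.53 m² = 530,000 mm², so w ≈ 612.2 mm and w√2 ≈ 865.8 mm → H0 = 612 × 866 mm.
H1: ⌊866/2⌋ × 612 = 433 × 612 mm
H2: ⌊612/2⌋ × 433 = 306 × 433 mm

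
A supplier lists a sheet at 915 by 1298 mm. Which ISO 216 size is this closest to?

Aspect ratio 1298/915 ≈ 1.419 — close to the ISO √2 ≈ 1.414.
In the C-series (envelope sizes, between A and B): C0 = 917 × 1297 mm.
Off by 3 mm total — nearest standard size.

C0 (917 × 1297 mm)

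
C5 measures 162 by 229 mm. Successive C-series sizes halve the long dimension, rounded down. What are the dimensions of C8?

C6: ⌊229/2⌋ × 162 = 114 × 162 mm
C7: ⌊162/2⌋ × 114 = 81 × 114 mm
C8: ⌊114/2⌋ × 81 = 57 × 81 mm

57 × 81 mm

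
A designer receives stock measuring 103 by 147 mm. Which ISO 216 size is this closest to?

Aspect ratio 147/103 ≈ 1.427 — close to the ISO √2 ≈ 1.414.
In the A-series (A0 area = 1 m²): A6 = 105 × 148 mm.
Off by 3 mm total — nearest standard size.

A6 (105 × 148 mm)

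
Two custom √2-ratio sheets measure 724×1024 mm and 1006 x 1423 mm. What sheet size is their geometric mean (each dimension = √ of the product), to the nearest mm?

853 × 1207 mm

Short side: √(724 · 1006) = √728344 ≈ 853.4 → 853 mm
Long side: √(1024 · 1423) = √1457152 ≈ 1207.1 → 1207 mm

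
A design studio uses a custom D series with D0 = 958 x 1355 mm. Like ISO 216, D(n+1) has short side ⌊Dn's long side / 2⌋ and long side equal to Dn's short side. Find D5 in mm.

D1: ⌊1355/2⌋ × 958 = 677 × 958 mm
D2: ⌊958/2⌋ × 677 = 479 × 677 mm
D3: ⌊677/2⌋ × 479 = 338 × 479 mm
D4: ⌊479/2⌋ × 338 = 239 × 338 mm
D5: ⌊338/2⌋ × 239 = 169 × 239 mm

169 × 239 mm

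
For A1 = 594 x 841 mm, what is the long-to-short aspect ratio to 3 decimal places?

841 / 594 = 1.416
ISO 216 targets √2 ≈ 1.414; the +0.002 deviation is from mm rounding.

1.416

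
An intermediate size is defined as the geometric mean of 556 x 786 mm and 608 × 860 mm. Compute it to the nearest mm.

Short side: √(556 · 608) = √338048 ≈ 581.4 → 581 mm
Long side: √(786 · 860) = √675960 ≈ 822.2 → 822 mm

581 × 822 mm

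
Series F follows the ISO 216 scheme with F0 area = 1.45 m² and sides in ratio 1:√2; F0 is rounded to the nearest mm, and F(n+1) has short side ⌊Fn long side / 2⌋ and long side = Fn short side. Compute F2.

Let F0's short side be w mm. w · w√2 = 1.45 m² = 1,450,000 mm², so w ≈ 1012.6 mm and w√2 ≈ 1432.0 mm → F0 = 1013 × 1432 mm.
F1: ⌊1432/2⌋ × 1013 = 716 × 1013 mm
F2: ⌊1013/2⌋ × 716 = 506 × 716 mm

506 × 716 mm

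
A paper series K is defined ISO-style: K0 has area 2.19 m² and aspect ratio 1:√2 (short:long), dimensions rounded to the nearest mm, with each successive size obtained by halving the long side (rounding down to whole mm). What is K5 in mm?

220 × 311 mm

Let K0's short side be w mm. w · w√2 = 2.19 m² = 2,190,000 mm², so w ≈ 1244.4 mm and w√2 ≈ 1759.9 mm → K0 = 1244 × 1760 mm.
K1: ⌊1760/2⌋ × 1244 = 880 × 1244 mm
K2: ⌊1244/2⌋ × 880 = 622 × 880 mm
K3: ⌊880/2⌋ × 622 = 440 × 622 mm
K4: ⌊622/2⌋ × 440 = 311 × 440 mm
K5: ⌊440/2⌋ × 311 = 220 × 311 mm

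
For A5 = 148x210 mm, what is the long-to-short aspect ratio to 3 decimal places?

210 / 148 = 1.419
ISO 216 targets √2 ≈ 1.414; the +0.005 deviation is from mm rounding.

1.419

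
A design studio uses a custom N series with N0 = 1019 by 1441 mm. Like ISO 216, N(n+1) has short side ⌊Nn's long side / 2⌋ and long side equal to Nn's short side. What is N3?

N1: ⌊1441/2⌋ × 1019 = 720 × 1019 mm
N2: ⌊1019/2⌋ × 720 = 509 × 720 mm
N3: ⌊720/2⌋ × 509 = 360 × 509 mm

360 × 509 mm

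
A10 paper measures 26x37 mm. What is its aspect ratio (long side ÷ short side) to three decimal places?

1.423

37 / 26 = 1.423
ISO 216 targets √2 ≈ 1.414; the +0.009 deviation is from mm rounding.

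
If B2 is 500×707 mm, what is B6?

125 × 176 mm

B3: ⌊707/2⌋ × 500 = 353 × 500 mm
B4: ⌊500/2⌋ × 353 = 250 × 353 mm
B5: ⌊353/2⌋ × 250 = 176 × 250 mm
B6: ⌊250/2⌋ × 176 = 125 × 176 mm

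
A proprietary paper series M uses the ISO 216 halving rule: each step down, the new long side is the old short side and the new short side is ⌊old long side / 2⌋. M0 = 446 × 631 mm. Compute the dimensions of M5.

78 × 111 mm

M1: ⌊631/2⌋ × 446 = 315 × 446 mm
M2: ⌊446/2⌋ × 315 = 223 × 315 mm
M3: ⌊315/2⌋ × 223 = 157 × 223 mm
M4: ⌊223/2⌋ × 157 = 111 × 157 mm
M5: ⌊157/2⌋ × 111 = 78 × 111 mm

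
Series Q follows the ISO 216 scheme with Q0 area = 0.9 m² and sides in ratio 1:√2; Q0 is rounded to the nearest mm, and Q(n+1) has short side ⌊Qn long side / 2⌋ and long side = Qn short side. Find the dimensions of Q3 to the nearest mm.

282 × 399 mm

Let Q0's short side be w mm. w · w√2 = 0.9 m² = 900,000 mm², so w ≈ 797.7 mm and w√2 ≈ 1128.2 mm → Q0 = 798 × 1128 mm.
Q1: ⌊1128/2⌋ × 798 = 564 × 798 mm
Q2: ⌊798/2⌋ × 564 = 399 × 564 mm
Q3: ⌊564/2⌋ × 399 = 282 × 399 mm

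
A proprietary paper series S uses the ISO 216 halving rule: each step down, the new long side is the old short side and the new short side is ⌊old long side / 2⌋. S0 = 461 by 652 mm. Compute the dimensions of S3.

S1 = 326 × 461 mm (from S0 by 1 halving).
S2: ⌊461/2⌋ × 326 = 230 × 326 mm
S3: ⌊326/2⌋ × 230 = 163 × 230 mm

163 × 230 mm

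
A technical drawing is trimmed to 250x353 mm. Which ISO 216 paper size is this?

Aspect ratio 353/250 ≈ 1.412 — close to the ISO √2 ≈ 1.414.
In the B-series (B0 = 1000 × 1414 mm): B4 = 250 × 353 mm.

B4 (250 × 353 mm)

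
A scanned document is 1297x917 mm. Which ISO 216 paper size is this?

Aspect ratio 1297/917 ≈ 1.414 — close to the ISO √2 ≈ 1.414.
In the C-series (envelope sizes, between A and B): C0 = 917 × 1297 mm.

C0 (917 × 1297 mm)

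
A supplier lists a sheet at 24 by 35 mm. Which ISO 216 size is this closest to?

Aspect ratio 35/24 ≈ 1.458 (ISO target is √2 ≈ 1.414).
In the A-series (A0 area = 1 m²): A10 = 26 × 37 mm.
Off by 4 mm total — nearest standard size.

A10 (26 × 37 mm)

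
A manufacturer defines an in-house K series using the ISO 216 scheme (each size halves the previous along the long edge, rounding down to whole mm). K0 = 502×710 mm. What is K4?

K1: ⌊710/2⌋ × 502 = 355 × 502 mm
K2: ⌊502/2⌋ × 355 = 251 × 355 mm
K3: ⌊355/2⌋ × 251 = 177 × 251 mm
K4: ⌊251/2⌋ × 177 = 125 × 177 mm

125 × 177 mm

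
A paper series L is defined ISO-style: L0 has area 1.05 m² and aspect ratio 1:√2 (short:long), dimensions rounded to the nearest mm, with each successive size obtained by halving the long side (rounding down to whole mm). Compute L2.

Let L0's short side be w mm. w · w√2 = 1.05 m² = 1,050,000 mm², so w ≈ 861.7 mm and w√2 ≈ 1218.6 mm → L0 = 862 × 1219 mm.
L1: ⌊1219/2⌋ × 862 = 609 × 862 mm
L2: ⌊862/2⌋ × 609 = 431 × 609 mm

431 × 609 mm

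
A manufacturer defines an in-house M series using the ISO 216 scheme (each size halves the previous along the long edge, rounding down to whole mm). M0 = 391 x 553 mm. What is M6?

M1: ⌊553/2⌋ × 391 = 276 × 391 mm
M2: ⌊391/2⌋ × 276 = 195 × 276 mm
M3: ⌊276/2⌋ × 195 = 138 × 195 mm
M4: ⌊195/2⌋ × 138 = 97 × 138 mm
M5: ⌊138/2⌋ × 97 = 69 × 97 mm
M6: ⌊97/2⌋ × 69 = 48 × 69 mm

48 × 69 mm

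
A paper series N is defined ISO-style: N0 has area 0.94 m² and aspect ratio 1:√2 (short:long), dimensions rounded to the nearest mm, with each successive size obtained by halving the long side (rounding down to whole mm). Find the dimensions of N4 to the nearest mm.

203 × 288 mm

Let N0's short side be w mm. w · w√2 = 0.94 m² = 940,000 mm², so w ≈ 815.3 mm and w√2 ≈ 1153.0 mm → N0 = 815 × 1153 mm.
N1: ⌊1153/2⌋ × 815 = 576 × 815 mm
N2: ⌊815/2⌋ × 576 = 407 × 576 mm
N3: ⌊576/2⌋ × 407 = 288 × 407 mm
N4: ⌊407/2⌋ × 288 = 203 × 288 mm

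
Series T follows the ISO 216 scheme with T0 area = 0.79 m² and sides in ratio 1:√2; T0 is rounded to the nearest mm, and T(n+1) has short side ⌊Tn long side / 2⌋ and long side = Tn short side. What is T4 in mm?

186 × 264 mm

Let T0's short side be w mm. w · w√2 = 0.79 m² = 790,000 mm², so w ≈ 747.4 mm and w√2 ≈ 1057.0 mm → T0 = 747 × 1057 mm.
T1: ⌊1057/2⌋ × 747 = 528 × 747 mm
T2: ⌊747/2⌋ × 528 = 373 × 528 mm
T3: ⌊528/2⌋ × 373 = 264 × 373 mm
T4: ⌊373/2⌋ × 264 = 186 × 264 mm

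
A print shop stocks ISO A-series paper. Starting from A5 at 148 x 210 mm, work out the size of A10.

A6: ⌊210/2⌋ × 148 = 105 × 148 mm
A7: ⌊148/2⌋ × 105 = 74 × 105 mm
A8: ⌊105/2⌋ × 74 = 52 × 74 mm
A9: ⌊74/2⌋ × 52 = 37 × 52 mm
A10: ⌊52/2⌋ × 37 = 26 × 37 mm

26 × 37 mm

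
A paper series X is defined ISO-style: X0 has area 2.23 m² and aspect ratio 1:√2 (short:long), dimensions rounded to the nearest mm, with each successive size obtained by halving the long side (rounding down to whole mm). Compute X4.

Let X0's short side be w mm. w · w√2 = 2.23 m² = 2,230,000 mm², so w ≈ 1255.7 mm and w√2 ≈ 1775.9 mm → X0 = 1256 × 1776 mm.
X1: ⌊1776/2⌋ × 1256 = 888 × 1256 mm
X2: ⌊1256/2⌋ × 888 = 628 × 888 mm
X3: ⌊888/2⌋ × 628 = 444 × 628 mm
X4: ⌊628/2⌋ × 444 = 314 × 444 mm

314 × 444 mm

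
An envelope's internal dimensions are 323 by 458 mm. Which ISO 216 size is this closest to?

Aspect ratio 458/323 ≈ 1.418 — close to the ISO √2 ≈ 1.414.
In the C-series (envelope sizes, between A and B): C3 = 324 × 458 mm.
Off by 1 mm total — nearest standard size.

C3 (324 × 458 mm)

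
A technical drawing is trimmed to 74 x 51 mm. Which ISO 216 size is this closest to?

A8 (52 × 74 mm)

Aspect ratio 74/51 ≈ 1.451 (ISO target is √2 ≈ 1.414).
In the A-series (A0 area = 1 m²): A8 = 52 × 74 mm.
Off by 1 mm total — nearest standard size.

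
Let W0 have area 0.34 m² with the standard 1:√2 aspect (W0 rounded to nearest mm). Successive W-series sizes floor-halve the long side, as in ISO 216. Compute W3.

173 × 245 mm

Let W0's short side be w mm. w · w√2 = 0.34 m² = 340,000 mm², so w ≈ 490.3 mm and w√2 ≈ 693.4 mm → W0 = 490 × 693 mm.
W1: ⌊693/2⌋ × 490 = 346 × 490 mm
W2: ⌊490/2⌋ × 346 = 245 × 346 mm
W3: ⌊346/2⌋ × 245 = 173 × 245 mm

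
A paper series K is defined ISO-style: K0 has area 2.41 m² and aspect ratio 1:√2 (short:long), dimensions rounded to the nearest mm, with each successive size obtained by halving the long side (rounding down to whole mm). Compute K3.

461 × 652 mm

Let K0's short side be w mm. w · w√2 = 2.41 m² = 2,410,000 mm², so w ≈ 1305.4 mm and w√2 ≈ 1846.1 mm → K0 = 1305 × 1846 mm.
K1: ⌊1846/2⌋ × 1305 = 923 × 1305 mm
K2: ⌊1305/2⌋ × 923 = 652 × 923 mm
K3: ⌊923/2⌋ × 652 = 461 × 652 mm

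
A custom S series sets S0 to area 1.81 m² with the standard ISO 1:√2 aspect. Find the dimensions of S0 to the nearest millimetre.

1131 × 1600 mm

Let the short side be w mm. Then w · w√2 = 1.81 m² = 1,810,000 mm².
w² = 1,810,000/√2, so w ≈ 1131.3 mm; long side = w√2 ≈ 1599.9 mm.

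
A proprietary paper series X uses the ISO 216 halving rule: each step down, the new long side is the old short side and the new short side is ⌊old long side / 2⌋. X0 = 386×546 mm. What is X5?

68 × 96 mm

X1: ⌊546/2⌋ × 386 = 273 × 386 mm
X2: ⌊386/2⌋ × 273 = 193 × 273 mm
X3: ⌊273/2⌋ × 193 = 136 × 193 mm
X4: ⌊193/2⌋ × 136 = 96 × 136 mm
X5: ⌊136/2⌋ × 96 = 68 × 96 mm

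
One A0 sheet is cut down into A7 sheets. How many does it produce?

Each ISO step halves the sheet: 1 × A0 → 2 × A1 → 4 × A2 → 8 × A3 → …
From A0 to A7 is 7 halving steps: 2^7 = 128.

128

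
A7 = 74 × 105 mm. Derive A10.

26 × 37 mm

A8: ⌊105/2⌋ × 74 = 52 × 74 mm
A9: ⌊74/2⌋ × 52 = 37 × 52 mm
A10: ⌊52/2⌋ × 37 = 26 × 37 mm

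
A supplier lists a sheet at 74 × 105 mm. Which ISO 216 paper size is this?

A7 (74 × 105 mm)

Aspect ratio 105/74 ≈ 1.419 — close to the ISO √2 ≈ 1.414.
In the A-series (A0 area = 1 m²): A7 = 74 × 105 mm.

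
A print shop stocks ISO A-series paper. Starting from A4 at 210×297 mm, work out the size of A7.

74 × 105 mm

A5: ⌊297/2⌋ × 210 = 148 × 210 mm
A6: ⌊210/2⌋ × 148 = 105 × 148 mm
A7: ⌊148/2⌋ × 105 = 74 × 105 mm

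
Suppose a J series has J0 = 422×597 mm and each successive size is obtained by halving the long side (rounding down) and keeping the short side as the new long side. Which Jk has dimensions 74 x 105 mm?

J5

J0: 422 × 597 mm
J1: 298 × 422 mm
J2: 211 × 298 mm
J3: 149 × 211 mm
J4: 105 × 149 mm
J5: 74 × 105 mm
J6: 52 × 74 mm
→ matches J5.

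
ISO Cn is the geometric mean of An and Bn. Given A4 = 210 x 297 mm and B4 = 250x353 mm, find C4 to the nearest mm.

Short side: √(210 · 250) = √52500 ≈ 229.1 → 229 mm
Long side: √(297 · 353) = √104841 ≈ 323.8 → 324 mm

229 × 324 mm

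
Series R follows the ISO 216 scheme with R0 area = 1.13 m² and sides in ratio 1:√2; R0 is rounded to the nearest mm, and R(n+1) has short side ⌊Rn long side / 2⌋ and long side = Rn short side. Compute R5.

158 × 223 mm

Let R0's short side be w mm. w · w√2 = 1.13 m² = 1,130,000 mm², so w ≈ 893.9 mm and w√2 ≈ 1264.1 mm → R0 = 894 × 1264 mm.
R1: ⌊1264/2⌋ × 894 = 632 × 894 mm
R2: ⌊894/2⌋ × 632 = 447 × 632 mm
R3: ⌊632/2⌋ × 447 = 316 × 447 mm
R4: ⌊447/2⌋ × 316 = 223 × 316 mm
R5: ⌊316/2⌋ × 223 = 158 × 223 mm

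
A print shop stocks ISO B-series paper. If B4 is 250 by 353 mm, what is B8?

B5: ⌊353/2⌋ × 250 = 176 × 250 mm
B6: ⌊250/2⌋ × 176 = 125 × 176 mm
B7: ⌊176/2⌋ × 125 = 88 × 125 mm
B8: ⌊125/2⌋ × 88 = 62 × 88 mm

62 × 88 mm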